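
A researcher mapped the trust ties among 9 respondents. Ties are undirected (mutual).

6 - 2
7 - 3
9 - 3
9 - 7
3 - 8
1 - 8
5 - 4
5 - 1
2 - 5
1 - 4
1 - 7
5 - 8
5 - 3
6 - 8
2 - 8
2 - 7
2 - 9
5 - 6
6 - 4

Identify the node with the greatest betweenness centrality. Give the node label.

Unnormalized betweenness of each node: 1:9/4, 2:25/6, 3:23/12, 4:1/3, 5:49/12, 6:13/12, 7:13/6, 8:7/4, 9:1/4.
2 has the largest value, 25/6, making it the main broker — the node through which the most shortest paths run.

2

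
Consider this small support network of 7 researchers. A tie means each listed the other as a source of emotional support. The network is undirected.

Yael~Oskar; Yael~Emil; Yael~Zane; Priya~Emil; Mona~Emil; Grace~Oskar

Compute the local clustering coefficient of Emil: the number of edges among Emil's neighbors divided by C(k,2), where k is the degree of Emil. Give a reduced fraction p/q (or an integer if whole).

Emil's neighbors: Mona, Priya, and Yael (k = 3).
Possible neighbor pairs: C(3,2) = 3. Edges among them: none → e = 0.
Clustering(Emil) = 0/3 = 0.

0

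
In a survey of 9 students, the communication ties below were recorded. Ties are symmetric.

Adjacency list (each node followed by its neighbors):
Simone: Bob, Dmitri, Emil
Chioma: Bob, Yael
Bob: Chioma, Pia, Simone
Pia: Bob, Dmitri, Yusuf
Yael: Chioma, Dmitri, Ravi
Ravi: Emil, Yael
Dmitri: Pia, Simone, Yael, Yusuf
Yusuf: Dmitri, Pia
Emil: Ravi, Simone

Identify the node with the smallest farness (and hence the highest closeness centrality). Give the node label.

Dmitri

Farness (sum of distances to all others) for each node — Bob:14, Chioma:16, Dmitri:12, Emil:17, Pia:15, Ravi:17, Simone:13, Yael:13, Yusuf:17.
The smallest farness is 12, for Dmitri, so Dmitri has the highest closeness.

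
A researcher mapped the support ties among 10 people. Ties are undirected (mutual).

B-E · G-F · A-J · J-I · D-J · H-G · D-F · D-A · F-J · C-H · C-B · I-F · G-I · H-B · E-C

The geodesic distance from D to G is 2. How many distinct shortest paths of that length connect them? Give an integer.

The shortest distance is 2, and the only length-2 path is D–F–G. So there is exactly 1 shortest path.

1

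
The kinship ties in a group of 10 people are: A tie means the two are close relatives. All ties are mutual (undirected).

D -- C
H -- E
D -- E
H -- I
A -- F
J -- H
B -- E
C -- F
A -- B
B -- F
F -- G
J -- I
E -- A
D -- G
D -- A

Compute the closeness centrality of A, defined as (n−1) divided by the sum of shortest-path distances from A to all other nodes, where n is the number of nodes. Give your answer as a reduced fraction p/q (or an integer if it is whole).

Distances from A: B:1, C:2, D:1, E:1, F:1, G:2, H:2, I:3, J:3. Sum = 16.
n = 10, so closeness = 9/16.

9/16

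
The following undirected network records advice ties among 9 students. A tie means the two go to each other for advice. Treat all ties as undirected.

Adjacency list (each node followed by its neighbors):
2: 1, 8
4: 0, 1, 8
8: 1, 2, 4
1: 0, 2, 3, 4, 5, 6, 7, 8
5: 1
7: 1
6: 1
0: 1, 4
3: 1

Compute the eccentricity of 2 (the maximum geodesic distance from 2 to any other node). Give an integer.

Distances from 2: 0:2, 1:1, 3:2, 4:2, 5:2, 6:2, 7:2, 8:1.
The largest is 2 (to 6, 3, 7, 5, 0, and 4), so the eccentricity of 2 is 2.

2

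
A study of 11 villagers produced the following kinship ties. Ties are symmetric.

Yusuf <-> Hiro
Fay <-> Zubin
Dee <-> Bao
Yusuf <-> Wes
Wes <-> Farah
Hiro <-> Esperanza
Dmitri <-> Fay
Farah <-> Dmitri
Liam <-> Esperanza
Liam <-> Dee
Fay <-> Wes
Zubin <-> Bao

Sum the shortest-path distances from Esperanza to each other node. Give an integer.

Distances from Esperanza: Bao:3, Dee:2, Dmitri:5, Farah:4, Fay:4, Hiro:1, Liam:1, Wes:3, Yusuf:2, Zubin:4.
Sum = 3 + 2 + 5 + 4 + 4 + 1 + 1 + 3 + 2 + 4 = 29.

29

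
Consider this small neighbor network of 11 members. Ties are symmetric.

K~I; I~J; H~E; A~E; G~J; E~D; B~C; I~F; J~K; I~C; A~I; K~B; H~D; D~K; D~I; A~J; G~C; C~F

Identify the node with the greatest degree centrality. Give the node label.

Degrees — A:3, B:2, C:4, D:4, E:3, F:2, G:2, H:2, I:6, J:4, K:4.
The maximum is 6, attained only by I.

I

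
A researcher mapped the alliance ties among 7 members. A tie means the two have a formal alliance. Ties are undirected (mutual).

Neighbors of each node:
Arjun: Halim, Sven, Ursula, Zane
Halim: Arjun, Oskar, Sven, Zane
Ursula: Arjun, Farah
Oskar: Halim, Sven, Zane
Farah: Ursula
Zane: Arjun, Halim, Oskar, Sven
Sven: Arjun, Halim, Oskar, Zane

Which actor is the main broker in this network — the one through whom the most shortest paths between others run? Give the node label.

Arjun

Unnormalized betweenness of each node: Arjun:8, Farah:0, Halim:1, Oskar:0, Sven:1, Ursula:5, Zane:1.
Arjun has the largest value, 8, making it the main broker — the node through which the most shortest paths run.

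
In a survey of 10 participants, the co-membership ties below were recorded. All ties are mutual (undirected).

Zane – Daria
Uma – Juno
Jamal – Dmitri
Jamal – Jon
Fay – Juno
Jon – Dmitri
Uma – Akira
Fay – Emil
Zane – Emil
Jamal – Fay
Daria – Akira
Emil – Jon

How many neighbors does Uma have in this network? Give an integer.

2

Uma is directly tied to Akira and Juno. That is 2 neighbors, so the degree of Uma is 2.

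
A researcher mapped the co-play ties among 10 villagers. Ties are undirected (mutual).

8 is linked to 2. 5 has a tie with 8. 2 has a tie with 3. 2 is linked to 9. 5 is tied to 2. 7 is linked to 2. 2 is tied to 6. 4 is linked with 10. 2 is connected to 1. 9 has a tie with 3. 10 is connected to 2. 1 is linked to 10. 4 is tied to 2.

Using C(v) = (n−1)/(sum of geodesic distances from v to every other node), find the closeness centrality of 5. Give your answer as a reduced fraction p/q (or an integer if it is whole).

Distances from 5: 1:2, 2:1, 3:2, 4:2, 6:2, 7:2, 8:1, 9:2, 10:2. Sum = 16.
n = 10, so closeness = 9/16.

9/16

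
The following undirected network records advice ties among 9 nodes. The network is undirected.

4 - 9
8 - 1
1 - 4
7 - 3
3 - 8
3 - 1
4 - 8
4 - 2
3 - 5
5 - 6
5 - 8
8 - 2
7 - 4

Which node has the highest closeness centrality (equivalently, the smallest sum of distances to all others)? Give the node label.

Farness (sum of distances to all others) for each node — 1:14, 2:15, 3:13, 4:12, 5:14, 6:21, 7:15, 8:11, 9:19.
The smallest farness is 11, for 8, so 8 has the highest closeness.

8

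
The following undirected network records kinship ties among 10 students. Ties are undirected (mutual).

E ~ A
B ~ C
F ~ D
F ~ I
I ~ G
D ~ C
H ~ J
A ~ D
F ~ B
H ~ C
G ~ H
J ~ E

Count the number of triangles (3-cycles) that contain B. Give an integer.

0

B's neighbors are C and F, but none of them are tied to each other, so no triangle contains B.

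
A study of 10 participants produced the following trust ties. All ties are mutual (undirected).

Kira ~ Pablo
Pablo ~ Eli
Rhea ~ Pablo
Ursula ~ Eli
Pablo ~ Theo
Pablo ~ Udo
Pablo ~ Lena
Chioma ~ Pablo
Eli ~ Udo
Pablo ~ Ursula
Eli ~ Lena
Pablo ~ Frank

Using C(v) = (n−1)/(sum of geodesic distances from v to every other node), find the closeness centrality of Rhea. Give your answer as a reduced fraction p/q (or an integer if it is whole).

Distances from Rhea: Chioma:2, Eli:2, Frank:2, Kira:2, Lena:2, Pablo:1, Theo:2, Udo:2, Ursula:2. Sum = 17.
n = 10, so closeness = 9/17.

9/17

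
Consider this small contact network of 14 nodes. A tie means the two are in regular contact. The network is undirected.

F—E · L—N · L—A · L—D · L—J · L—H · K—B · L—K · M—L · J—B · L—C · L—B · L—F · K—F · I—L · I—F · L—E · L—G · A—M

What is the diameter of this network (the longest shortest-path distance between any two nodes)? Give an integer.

2

Eccentricity of each node (its greatest distance to any other): A:2, B:2, C:2, D:2, E:2, F:2, G:2, H:2, I:2, J:2, K:2, L:1, M:2, N:2.
The maximum eccentricity is 2, realized for instance by the pair N–G via N – L – G. So the diameter is 2.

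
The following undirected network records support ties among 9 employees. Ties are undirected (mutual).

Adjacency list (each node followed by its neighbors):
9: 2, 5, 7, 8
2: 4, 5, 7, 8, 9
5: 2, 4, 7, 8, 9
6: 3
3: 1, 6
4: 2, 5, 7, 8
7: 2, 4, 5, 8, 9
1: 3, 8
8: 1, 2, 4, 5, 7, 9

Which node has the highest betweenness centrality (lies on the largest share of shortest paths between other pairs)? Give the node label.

8

Unnormalized betweenness of each node: 1:12, 2:1/4, 3:7, 4:0, 5:1/4, 6:0, 7:1/4, 8:61/4, 9:0.
8 has the largest value, 61/4, making it the main broker — the node through which the most shortest paths run.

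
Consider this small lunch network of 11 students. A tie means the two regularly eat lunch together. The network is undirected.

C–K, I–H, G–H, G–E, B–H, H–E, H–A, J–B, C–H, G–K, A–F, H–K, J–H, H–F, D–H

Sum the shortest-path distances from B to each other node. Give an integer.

Distances from B: A:2, C:2, D:2, E:2, F:2, G:2, H:1, I:2, J:1, K:2.
Sum = 2 + 2 + 2 + 2 + 2 + 2 + 1 + 2 + 1 + 2 = 18.

18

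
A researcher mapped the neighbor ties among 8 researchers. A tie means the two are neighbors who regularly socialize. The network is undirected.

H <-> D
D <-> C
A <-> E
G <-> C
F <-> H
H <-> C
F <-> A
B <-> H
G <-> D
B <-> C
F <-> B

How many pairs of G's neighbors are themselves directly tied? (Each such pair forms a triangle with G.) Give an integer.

G's neighbors: C and D.
Neighbor pairs that are themselves tied: G–C–D. Each forms one triangle with G, for 1 in total.

1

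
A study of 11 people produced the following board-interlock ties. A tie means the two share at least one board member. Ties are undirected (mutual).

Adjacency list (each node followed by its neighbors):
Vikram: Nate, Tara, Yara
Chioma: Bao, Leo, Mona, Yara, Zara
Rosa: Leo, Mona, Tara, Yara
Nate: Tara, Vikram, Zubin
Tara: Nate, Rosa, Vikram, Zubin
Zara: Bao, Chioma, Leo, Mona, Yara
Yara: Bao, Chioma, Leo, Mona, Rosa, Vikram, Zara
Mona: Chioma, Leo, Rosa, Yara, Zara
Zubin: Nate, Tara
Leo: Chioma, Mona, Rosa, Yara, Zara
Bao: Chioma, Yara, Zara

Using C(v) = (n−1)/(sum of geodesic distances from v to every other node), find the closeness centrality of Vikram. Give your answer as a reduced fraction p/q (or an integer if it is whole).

Distances from Vikram: Bao:2, Chioma:2, Leo:2, Mona:2, Nate:1, Rosa:2, Tara:1, Yara:1, Zara:2, Zubin:2. Sum = 17.
n = 11, so closeness = 10/17.

10/17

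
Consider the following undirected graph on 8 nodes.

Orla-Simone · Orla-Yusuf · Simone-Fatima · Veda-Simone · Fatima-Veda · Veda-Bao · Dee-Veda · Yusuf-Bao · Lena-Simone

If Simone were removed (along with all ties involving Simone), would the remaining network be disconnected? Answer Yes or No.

Yes

Removing Simone leaves {Lena} with no path to {Bao, Dee, Fatima, Orla, Veda, and Yusuf}, so the network splits into 2 components. Simone is a cut vertex.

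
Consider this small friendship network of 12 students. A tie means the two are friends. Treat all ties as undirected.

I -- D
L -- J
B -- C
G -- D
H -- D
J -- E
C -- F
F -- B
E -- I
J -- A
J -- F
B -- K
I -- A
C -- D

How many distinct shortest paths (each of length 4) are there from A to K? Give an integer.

The shortest distance is 4, and the only length-4 path is A–J–F–B–K. So there is exactly 1 shortest path.

1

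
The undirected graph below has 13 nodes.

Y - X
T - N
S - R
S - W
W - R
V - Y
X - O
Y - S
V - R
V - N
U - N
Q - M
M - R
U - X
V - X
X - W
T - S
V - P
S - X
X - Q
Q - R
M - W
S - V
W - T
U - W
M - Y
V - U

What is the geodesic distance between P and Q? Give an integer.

3

One shortest route is P – V – X – Q, which uses 3 edges, and at distance 2 from P we only reach {N, R, S, U, X, Y}, which does not include Q. So d(P,Q) = 3.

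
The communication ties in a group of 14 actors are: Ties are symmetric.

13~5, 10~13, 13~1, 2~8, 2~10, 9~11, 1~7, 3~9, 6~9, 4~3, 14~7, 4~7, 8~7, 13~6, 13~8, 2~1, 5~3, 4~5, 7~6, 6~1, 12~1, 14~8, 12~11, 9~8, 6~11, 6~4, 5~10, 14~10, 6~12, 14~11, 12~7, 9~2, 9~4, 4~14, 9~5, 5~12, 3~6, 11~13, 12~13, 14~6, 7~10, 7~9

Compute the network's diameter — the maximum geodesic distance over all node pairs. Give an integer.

2

Eccentricity of each node (its greatest distance to any other): 1:2, 2:2, 3:2, 4:2, 5:2, 6:2, 7:2, 8:2, 9:2, 10:2, 11:2, 12:2, 13:2, 14:2.
The maximum eccentricity is 2, realized for instance by the pair 14–12 via 14 – 7 – 12. So the diameter is 2.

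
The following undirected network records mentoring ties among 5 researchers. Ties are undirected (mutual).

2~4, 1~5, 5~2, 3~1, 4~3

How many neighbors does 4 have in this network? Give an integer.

4 is directly tied to 2 and 3. That is 2 neighbors, so the degree of 4 is 2.

2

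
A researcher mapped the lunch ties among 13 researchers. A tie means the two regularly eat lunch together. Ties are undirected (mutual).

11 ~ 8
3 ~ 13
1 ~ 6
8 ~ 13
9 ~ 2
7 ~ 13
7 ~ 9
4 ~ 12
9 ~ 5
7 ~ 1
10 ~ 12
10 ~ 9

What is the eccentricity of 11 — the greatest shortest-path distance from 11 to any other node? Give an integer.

7

Distances from 11: 1:4, 2:5, 3:3, 4:7, 5:5, 6:5, 7:3, 8:1, 9:4, 10:5, 12:6, 13:2.
The largest is 7 (to 4), so the eccentricity of 11 is 7.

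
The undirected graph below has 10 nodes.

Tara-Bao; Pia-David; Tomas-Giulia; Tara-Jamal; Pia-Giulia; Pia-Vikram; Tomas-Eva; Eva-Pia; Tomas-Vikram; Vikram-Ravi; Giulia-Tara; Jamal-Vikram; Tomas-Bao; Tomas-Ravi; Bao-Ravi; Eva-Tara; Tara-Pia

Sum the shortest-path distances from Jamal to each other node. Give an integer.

Distances from Jamal: Bao:2, David:3, Eva:2, Giulia:2, Pia:2, Ravi:2, Tara:1, Tomas:2, Vikram:1.
Sum = 2 + 3 + 2 + 2 + 2 + 2 + 1 + 2 + 1 = 17.

17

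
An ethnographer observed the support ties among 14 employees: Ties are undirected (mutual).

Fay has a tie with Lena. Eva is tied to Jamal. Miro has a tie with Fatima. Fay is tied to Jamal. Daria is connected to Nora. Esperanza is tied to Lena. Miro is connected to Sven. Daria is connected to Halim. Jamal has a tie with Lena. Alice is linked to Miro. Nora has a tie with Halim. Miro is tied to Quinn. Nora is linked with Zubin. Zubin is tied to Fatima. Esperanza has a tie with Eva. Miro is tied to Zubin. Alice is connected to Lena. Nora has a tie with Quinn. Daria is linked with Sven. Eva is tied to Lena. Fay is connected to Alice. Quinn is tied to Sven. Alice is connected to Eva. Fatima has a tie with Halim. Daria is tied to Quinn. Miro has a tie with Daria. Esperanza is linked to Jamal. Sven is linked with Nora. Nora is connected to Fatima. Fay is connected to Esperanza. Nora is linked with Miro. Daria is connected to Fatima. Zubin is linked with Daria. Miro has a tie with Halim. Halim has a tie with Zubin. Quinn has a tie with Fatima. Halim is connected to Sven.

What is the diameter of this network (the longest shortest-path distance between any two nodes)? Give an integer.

4

Eccentricity of each node (its greatest distance to any other): Alice:2, Daria:4, Esperanza:4, Eva:3, Fatima:4, Fay:3, Halim:4, Jamal:4, Lena:3, Miro:3, Nora:4, Quinn:4, Sven:4, Zubin:4.
The maximum eccentricity is 4, realized for instance by the pair Jamal–Sven via Jamal – Eva – Alice – Miro – Sven. So the diameter is 4.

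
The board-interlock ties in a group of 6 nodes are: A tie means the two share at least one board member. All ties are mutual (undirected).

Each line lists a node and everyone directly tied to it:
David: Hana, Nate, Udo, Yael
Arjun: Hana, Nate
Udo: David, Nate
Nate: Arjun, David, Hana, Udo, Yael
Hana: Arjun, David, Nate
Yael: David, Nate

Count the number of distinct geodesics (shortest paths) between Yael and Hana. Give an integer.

The shortest distance is 2. The length-2 paths are: Yael–Nate–Hana; Yael–David–Hana.
That gives 2 distinct shortest paths.

2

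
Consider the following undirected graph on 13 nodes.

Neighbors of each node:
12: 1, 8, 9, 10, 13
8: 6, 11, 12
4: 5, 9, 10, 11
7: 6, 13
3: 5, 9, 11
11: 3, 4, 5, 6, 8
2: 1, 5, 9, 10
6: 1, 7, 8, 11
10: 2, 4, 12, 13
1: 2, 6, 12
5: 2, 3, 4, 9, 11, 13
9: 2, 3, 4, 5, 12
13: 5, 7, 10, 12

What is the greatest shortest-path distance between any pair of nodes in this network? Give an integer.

3

Eccentricity of each node (its greatest distance to any other): 1:3, 2:3, 3:3, 4:3, 5:2, 6:3, 7:3, 8:3, 9:3, 10:3, 11:2, 12:2, 13:2.
The maximum eccentricity is 3, realized for instance by the pair 4–1 via 4 – 5 – 2 – 1. So the diameter is 3.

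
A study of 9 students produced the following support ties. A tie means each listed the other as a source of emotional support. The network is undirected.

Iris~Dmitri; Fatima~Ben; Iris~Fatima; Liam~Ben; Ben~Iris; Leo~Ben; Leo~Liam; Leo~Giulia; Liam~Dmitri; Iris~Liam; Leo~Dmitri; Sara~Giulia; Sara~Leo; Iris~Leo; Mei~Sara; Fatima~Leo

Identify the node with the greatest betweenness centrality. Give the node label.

Unnormalized betweenness of each node: Ben:1/3, Dmitri:0, Fatima:0, Giulia:0, Iris:7/6, Leo:97/6, Liam:1/3, Mei:0, Sara:7.
Leo has the largest value, 97/6, making it the main broker — the node through which the most shortest paths run.

Leo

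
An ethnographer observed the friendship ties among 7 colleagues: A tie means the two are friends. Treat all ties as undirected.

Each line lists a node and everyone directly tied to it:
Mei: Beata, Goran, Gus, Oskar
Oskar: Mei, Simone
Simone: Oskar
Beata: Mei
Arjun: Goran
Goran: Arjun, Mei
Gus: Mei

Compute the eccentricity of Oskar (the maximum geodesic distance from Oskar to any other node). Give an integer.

3

Distances from Oskar: Arjun:3, Beata:2, Goran:2, Gus:2, Mei:1, Simone:1.
The largest is 3 (to Arjun), so the eccentricity of Oskar is 3.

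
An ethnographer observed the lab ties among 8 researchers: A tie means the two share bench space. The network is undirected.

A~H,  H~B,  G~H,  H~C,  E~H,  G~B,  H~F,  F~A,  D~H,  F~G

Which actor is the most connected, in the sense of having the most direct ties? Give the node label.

H

Degrees — A:2, B:2, C:1, D:1, E:1, F:3, G:3, H:7.
The maximum is 7, attained only by H.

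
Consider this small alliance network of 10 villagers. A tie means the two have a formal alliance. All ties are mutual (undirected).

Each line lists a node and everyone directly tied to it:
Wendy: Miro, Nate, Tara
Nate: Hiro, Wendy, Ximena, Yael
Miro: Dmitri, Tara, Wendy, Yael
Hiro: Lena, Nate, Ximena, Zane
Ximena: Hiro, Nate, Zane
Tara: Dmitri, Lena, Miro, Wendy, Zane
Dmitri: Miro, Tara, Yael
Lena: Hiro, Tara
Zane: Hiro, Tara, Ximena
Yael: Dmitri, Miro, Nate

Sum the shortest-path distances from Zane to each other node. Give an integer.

Distances from Zane: Dmitri:2, Hiro:1, Lena:2, Miro:2, Nate:2, Tara:1, Wendy:2, Ximena:1, Yael:3.
Sum = 2 + 1 + 2 + 2 + 2 + 1 + 2 + 1 + 3 = 16.

16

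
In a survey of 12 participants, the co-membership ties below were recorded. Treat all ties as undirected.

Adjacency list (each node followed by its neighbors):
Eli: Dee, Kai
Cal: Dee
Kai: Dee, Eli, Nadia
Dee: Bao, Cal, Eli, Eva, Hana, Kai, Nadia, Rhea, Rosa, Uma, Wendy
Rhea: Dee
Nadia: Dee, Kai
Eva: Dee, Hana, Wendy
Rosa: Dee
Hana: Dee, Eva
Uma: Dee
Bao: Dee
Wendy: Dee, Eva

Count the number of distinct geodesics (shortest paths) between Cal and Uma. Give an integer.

1

The shortest distance is 2, and the only length-2 path is Cal–Dee–Uma. So there is exactly 1 shortest path.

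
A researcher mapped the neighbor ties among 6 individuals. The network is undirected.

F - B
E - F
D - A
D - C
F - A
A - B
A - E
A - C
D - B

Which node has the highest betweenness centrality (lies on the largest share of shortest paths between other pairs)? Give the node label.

Unnormalized betweenness of each node: A:9/2, B:1/2, C:0, D:1/2, E:0, F:1/2.
A has the largest value, 9/2, making it the main broker — the node through which the most shortest paths run.

A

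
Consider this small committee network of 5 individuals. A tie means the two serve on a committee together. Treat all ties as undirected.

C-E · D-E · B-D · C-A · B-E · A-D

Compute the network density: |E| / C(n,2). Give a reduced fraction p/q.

3/5

There are 6 edges and 5 nodes, so the maximum possible is C(5,2) = 10.
Density = 6/10 = 3/5.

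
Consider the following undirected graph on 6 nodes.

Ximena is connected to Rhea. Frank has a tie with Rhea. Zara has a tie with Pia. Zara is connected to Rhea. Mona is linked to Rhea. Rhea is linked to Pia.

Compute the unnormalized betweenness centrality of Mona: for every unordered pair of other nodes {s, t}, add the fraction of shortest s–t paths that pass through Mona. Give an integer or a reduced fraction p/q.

0

No shortest path between any pair of other nodes passes through Mona.
Summing the contributions gives betweenness(Mona) = 0.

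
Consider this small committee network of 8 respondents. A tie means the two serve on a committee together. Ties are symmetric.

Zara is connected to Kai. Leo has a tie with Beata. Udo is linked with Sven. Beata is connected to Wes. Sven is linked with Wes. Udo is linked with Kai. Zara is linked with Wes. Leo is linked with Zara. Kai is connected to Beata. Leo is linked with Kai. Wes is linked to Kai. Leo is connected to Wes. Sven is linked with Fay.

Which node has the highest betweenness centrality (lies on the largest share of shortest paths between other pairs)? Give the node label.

Wes

Unnormalized betweenness of each node: Beata:0, Fay:0, Kai:23/6, Leo:1/3, Sven:13/2, Udo:1, Wes:22/3, Zara:0.
Wes has the largest value, 22/3, making it the main broker — the node through which the most shortest paths run.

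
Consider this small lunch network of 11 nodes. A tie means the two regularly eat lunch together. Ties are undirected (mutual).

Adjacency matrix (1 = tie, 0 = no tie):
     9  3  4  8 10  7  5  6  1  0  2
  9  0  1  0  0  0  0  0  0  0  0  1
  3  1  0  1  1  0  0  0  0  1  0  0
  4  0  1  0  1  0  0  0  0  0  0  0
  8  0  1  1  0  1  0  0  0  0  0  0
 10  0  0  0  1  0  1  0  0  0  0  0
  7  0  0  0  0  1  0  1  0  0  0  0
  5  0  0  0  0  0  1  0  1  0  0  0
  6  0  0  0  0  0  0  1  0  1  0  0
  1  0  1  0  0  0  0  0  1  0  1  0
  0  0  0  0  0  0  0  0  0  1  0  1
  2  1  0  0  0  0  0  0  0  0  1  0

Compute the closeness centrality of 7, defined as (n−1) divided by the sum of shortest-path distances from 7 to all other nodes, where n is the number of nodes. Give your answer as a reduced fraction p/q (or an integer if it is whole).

Distances from 7: 0:4, 1:3, 2:5, 3:3, 4:3, 5:1, 6:2, 8:2, 9:4, 10:1. Sum = 28.
n = 11, so closeness = 10/28 = 5/14.

5/14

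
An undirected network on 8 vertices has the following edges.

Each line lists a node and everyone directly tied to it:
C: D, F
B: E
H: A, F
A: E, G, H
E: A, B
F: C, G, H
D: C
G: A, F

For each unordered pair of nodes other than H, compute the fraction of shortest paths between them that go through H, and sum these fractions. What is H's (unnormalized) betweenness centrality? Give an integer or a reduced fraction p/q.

9/2

Pairs whose geodesics pass through H — B–F: 1/2; B–D: 1/2; B–C: 1/2; F–A: 1/2; F–E: 1/2; A–D: 1/2; A–C: 1/2; D–E: 1/2; E–C: 1/2.
All other pairs contribute 0.
Summing the contributions gives betweenness(H) = 9/2.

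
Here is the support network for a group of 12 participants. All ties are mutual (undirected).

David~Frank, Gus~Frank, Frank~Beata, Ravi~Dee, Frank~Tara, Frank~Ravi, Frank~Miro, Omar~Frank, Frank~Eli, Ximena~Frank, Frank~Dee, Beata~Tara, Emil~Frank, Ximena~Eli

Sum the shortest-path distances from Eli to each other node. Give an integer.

20

Distances from Eli: Beata:2, David:2, Dee:2, Emil:2, Frank:1, Gus:2, Miro:2, Omar:2, Ravi:2, Tara:2, Ximena:1.
Sum = 2 + 2 + 2 + 2 + 1 + 2 + 2 + 2 + 2 + 2 + 1 = 20.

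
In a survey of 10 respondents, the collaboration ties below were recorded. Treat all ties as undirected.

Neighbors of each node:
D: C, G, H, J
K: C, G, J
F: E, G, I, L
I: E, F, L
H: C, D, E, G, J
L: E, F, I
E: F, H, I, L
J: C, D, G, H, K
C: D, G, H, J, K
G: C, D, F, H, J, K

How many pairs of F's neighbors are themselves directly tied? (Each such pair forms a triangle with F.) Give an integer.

F's neighbors: E, G, I, and L.
Neighbor pairs that are themselves tied: F–E–I; F–E–L; F–I–L. Each forms one triangle with F, for 3 in total.

3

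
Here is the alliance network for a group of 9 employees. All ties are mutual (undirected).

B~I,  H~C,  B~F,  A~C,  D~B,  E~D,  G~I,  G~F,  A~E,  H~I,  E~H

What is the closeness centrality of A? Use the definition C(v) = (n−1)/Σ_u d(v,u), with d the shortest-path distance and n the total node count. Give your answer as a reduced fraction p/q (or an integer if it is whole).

Distances from A: B:3, C:1, D:2, E:1, F:4, G:4, H:2, I:3. Sum = 20.
n = 9, so closeness = 8/20 = 2/5.

2/5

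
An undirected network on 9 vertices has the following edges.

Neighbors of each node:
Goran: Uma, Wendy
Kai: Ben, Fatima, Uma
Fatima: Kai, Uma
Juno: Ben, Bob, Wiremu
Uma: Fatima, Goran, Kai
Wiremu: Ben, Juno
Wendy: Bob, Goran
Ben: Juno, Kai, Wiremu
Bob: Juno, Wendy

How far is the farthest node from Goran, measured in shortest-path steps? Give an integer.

Distances from Goran: Ben:3, Bob:2, Fatima:2, Juno:3, Kai:2, Uma:1, Wendy:1, Wiremu:4.
The largest is 4 (to Wiremu), so the eccentricity of Goran is 4.

4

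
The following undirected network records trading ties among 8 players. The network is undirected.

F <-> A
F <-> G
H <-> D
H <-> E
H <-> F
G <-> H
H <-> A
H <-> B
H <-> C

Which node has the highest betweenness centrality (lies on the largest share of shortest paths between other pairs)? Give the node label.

Unnormalized betweenness of each node: A:0, B:0, C:0, D:0, E:0, F:1/2, G:0, H:37/2.
H has the largest value, 37/2, making it the main broker — the node through which the most shortest paths run.

H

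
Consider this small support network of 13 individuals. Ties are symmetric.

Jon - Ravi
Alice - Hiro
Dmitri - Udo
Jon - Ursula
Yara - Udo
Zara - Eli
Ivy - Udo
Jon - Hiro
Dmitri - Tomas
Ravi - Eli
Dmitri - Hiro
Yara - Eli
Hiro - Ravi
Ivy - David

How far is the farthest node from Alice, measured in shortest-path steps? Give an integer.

5

Distances from Alice: David:5, Dmitri:2, Eli:3, Hiro:1, Ivy:4, Jon:2, Ravi:2, Tomas:3, Udo:3, Ursula:3, Yara:4, Zara:4.
The largest is 5 (to David), so the eccentricity of Alice is 5.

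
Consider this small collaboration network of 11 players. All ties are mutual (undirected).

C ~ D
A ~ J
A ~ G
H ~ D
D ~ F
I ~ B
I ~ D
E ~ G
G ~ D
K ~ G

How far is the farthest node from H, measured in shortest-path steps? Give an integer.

4

Distances from H: A:3, B:3, C:2, D:1, E:3, F:2, G:2, I:2, J:4, K:3.
The largest is 4 (to J), so the eccentricity of H is 4.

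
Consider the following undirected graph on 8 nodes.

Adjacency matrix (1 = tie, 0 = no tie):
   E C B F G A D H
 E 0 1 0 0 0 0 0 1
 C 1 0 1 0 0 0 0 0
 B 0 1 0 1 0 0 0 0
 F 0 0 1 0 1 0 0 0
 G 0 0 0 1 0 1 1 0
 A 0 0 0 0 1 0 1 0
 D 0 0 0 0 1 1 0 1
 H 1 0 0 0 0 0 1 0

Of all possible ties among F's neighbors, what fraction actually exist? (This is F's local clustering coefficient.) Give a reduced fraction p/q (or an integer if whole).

F's neighbors: B and G (k = 2).
Possible neighbor pairs: C(2,2) = 1. Edges among them: none → e = 0.
Clustering(F) = 0/1.

0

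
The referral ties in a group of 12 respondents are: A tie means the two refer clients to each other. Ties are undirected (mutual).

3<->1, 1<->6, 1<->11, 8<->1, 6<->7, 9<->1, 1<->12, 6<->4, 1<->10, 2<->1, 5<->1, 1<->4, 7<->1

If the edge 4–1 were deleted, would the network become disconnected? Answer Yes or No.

Even without that edge, 4 still reaches 1 via 4 – 6 – 1, so the network stays connected. Not a bridge.

No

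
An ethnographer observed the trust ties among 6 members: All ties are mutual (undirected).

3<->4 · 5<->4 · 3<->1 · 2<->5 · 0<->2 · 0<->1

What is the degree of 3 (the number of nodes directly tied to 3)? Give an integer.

3 is directly tied to 1 and 4. That is 2 neighbors, so the degree of 3 is 2.

2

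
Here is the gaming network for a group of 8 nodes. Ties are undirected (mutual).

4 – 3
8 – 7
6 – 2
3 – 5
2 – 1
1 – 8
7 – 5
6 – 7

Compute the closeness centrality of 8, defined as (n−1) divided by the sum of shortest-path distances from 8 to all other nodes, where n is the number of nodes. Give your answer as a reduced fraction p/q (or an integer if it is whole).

7/15

Distances from 8: 1:1, 2:2, 3:3, 4:4, 5:2, 6:2, 7:1. Sum = 15.
n = 8, so closeness = 7/15.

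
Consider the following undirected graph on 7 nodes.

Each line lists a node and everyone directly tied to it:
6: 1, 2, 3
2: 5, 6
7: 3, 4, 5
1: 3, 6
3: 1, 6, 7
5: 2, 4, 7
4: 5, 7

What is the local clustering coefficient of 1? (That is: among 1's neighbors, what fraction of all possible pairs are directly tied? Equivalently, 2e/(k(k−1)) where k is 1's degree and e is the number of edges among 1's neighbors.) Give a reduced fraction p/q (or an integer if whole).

1's neighbors: 3 and 6 (k = 2).
Possible neighbor pairs: C(2,2) = 1. Edges among them: 3–6 → e = 1.
Clustering(1) = 1/1.

1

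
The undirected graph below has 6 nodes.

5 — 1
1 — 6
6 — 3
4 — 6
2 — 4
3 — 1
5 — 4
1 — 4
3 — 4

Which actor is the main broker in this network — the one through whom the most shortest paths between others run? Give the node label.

4

Unnormalized betweenness of each node: 1:1, 2:0, 3:0, 4:5, 5:0, 6:0.
4 has the largest value, 5, making it the main broker — the node through which the most shortest paths run.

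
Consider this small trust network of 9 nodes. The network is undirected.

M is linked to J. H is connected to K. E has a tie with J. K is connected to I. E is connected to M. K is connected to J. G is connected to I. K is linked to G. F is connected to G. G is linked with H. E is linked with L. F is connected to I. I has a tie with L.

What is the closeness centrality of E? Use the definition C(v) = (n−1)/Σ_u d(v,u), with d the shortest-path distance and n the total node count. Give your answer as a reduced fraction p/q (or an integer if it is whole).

1/2

Distances from E: F:3, G:3, H:3, I:2, J:1, K:2, L:1, M:1. Sum = 16.
n = 9, so closeness = 8/16 = 1/2.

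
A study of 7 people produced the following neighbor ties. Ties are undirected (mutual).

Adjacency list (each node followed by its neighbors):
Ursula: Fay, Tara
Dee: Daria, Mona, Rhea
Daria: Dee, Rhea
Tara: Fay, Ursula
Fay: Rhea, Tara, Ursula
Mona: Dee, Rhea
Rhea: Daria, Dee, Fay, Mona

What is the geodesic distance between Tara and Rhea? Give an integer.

One shortest route is Tara – Fay – Rhea, which uses 2 edges, and Tara and Rhea are not directly tied, so nothing shorter exists. So d(Tara,Rhea) = 2.

2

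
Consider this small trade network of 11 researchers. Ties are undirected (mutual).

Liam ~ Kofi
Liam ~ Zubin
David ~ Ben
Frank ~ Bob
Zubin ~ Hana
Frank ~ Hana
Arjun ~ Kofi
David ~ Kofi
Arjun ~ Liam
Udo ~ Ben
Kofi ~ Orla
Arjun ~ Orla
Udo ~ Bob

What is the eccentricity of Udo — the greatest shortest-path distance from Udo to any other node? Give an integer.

4

Distances from Udo: Arjun:4, Ben:1, Bob:1, David:2, Frank:2, Hana:3, Kofi:3, Liam:4, Orla:4, Zubin:4.
The largest is 4 (to Zubin, Orla, Arjun, and Liam), so the eccentricity of Udo is 4.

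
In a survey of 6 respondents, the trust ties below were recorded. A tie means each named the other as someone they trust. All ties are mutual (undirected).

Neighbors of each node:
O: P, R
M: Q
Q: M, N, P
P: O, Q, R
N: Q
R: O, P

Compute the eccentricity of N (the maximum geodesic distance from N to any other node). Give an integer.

Distances from N: M:2, O:3, P:2, Q:1, R:3.
The largest is 3 (to O and R), so the eccentricity of N is 3.

3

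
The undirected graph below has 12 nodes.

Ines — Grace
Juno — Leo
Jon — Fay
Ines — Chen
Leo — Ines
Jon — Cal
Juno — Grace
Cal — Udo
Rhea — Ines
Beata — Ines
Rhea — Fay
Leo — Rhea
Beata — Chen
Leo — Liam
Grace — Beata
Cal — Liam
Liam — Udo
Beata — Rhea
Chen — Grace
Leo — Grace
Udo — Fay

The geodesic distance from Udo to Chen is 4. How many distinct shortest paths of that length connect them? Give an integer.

The shortest distance is 4. The length-4 paths are: Udo–Liam–Leo–Grace–Chen; Udo–Fay–Rhea–Beata–Chen; Udo–Liam–Leo–Ines–Chen; Udo–Fay–Rhea–Ines–Chen.
That gives 4 distinct shortest paths.

4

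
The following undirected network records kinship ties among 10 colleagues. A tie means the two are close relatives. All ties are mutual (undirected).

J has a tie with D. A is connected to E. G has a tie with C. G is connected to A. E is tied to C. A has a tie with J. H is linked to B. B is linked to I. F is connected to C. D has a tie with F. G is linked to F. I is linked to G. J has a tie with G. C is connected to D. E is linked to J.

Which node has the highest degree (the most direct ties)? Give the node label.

G

Degrees — A:3, B:2, C:4, D:3, E:3, F:3, G:5, H:1, I:2, J:4.
The maximum is 5, attained only by G.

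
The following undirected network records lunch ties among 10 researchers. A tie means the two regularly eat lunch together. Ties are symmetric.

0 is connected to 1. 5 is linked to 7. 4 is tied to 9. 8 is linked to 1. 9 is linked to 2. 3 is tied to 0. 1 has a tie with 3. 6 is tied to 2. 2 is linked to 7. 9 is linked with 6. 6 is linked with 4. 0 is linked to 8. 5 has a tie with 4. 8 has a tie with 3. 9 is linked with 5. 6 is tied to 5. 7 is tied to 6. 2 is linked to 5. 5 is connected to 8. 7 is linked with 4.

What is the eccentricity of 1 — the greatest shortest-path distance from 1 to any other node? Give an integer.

Distances from 1: 0:1, 2:3, 3:1, 4:3, 5:2, 6:3, 7:3, 8:1, 9:3.
The largest is 3 (to 7, 9, 2, 6, and 4), so the eccentricity of 1 is 3.

3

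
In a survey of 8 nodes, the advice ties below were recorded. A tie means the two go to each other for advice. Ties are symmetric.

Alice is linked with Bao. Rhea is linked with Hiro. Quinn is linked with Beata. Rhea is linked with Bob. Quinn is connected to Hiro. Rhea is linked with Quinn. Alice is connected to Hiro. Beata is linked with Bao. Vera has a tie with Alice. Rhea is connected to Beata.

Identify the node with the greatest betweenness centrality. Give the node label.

Unnormalized betweenness of each node: Alice:7, Bao:2, Beata:3, Bob:0, Hiro:6, Quinn:1/2, Rhea:13/2, Vera:0.
Alice has the largest value, 7, making it the main broker — the node through which the most shortest paths run.

Alice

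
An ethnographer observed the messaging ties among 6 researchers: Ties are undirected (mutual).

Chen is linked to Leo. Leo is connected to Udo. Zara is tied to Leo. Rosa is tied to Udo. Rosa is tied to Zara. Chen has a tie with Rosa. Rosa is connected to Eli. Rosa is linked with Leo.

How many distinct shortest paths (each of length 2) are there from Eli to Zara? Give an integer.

1

The shortest distance is 2, and the only length-2 path is Eli–Rosa–Zara. So there is exactly 1 shortest path.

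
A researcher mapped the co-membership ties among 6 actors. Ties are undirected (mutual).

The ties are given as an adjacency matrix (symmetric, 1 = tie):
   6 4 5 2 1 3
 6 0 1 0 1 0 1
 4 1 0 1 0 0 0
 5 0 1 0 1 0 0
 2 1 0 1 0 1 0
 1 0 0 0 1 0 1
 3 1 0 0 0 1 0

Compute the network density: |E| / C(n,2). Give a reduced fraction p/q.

There are 7 edges and 6 nodes, so the maximum possible is C(6,2) = 15.
Density = 7/15.

7/15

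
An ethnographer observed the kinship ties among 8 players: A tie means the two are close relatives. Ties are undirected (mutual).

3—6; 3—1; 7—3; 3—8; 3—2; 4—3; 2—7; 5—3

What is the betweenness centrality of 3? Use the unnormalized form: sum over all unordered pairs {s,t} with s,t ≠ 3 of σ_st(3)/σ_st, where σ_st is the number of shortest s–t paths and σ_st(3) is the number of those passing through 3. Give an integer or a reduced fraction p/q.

Pairs whose geodesics pass through 3 — 8–7: 1; 8–2: 1; 8–4: 1; 8–5: 1; 8–6: 1; 8–1: 1; 7–4: 1; 7–5: 1; 7–6: 1; 7–1: 1; 2–4: 1; 2–5: 1; 2–6: 1; 2–1: 1 … (+6 more pairs).
All other pairs contribute 0.
Summing the contributions gives betweenness(3) = 20.

20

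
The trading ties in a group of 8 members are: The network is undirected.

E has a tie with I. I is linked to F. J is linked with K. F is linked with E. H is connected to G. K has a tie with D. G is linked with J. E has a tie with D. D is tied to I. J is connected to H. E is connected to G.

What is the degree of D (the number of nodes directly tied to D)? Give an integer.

D is directly tied to E, I, and K. That is 3 neighbors, so the degree of D is 3.

3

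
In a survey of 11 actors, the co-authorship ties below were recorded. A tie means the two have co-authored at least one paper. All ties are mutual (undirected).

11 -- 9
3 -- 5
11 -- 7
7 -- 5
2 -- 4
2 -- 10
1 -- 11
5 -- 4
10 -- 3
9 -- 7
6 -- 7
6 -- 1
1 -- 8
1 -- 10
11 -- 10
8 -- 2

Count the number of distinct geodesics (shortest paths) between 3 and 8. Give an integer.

2

The shortest distance is 3. The length-3 paths are: 3–10–1–8; 3–10–2–8.
That gives 2 distinct shortest paths.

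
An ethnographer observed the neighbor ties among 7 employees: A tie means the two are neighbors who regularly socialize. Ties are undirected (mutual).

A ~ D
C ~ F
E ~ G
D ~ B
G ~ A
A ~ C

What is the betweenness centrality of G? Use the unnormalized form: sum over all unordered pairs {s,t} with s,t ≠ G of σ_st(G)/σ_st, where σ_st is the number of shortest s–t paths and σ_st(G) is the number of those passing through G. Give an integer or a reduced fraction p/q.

5

Pairs whose geodesics pass through G — E–C: 1; E–D: 1; E–F: 1; E–A: 1; E–B: 1.
All other pairs contribute 0.
Summing the contributions gives betweenness(G) = 5.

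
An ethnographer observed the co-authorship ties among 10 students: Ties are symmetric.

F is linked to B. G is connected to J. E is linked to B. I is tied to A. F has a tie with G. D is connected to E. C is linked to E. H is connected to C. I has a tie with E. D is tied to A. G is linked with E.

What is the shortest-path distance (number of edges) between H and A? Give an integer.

One shortest route is H – C – E – D – A, which uses 4 edges, and at distance 3 from H we only reach {B, D, G, I}, which does not include A. So d(H,A) = 4.

4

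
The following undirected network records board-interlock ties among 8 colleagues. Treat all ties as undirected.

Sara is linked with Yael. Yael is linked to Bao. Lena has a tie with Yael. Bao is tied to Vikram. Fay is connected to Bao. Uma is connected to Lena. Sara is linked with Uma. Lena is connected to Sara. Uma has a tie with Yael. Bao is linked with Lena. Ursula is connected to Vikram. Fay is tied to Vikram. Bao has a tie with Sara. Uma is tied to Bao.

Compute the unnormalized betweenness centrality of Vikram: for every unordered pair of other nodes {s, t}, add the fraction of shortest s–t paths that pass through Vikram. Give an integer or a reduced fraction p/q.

6

Pairs whose geodesics pass through Vikram — Fay–Ursula: 1; Ursula–Sara: 1; Ursula–Uma: 1; Ursula–Lena: 1; Ursula–Bao: 1; Ursula–Yael: 1.
All other pairs contribute 0.
Summing the contributions gives betweenness(Vikram) = 6.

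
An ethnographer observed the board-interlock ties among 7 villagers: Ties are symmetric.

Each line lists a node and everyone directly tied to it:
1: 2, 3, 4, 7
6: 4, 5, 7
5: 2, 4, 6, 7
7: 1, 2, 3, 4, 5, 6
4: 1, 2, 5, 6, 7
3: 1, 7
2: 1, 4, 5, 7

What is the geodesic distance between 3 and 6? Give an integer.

2

One shortest route is 3 – 7 – 6, which uses 2 edges, and 3 and 6 are not directly tied, so nothing shorter exists. So d(3,6) = 2.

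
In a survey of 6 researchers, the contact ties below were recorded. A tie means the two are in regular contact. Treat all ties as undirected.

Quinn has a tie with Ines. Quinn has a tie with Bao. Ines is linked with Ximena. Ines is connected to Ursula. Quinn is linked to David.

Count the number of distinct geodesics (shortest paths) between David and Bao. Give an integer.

1

The shortest distance is 2, and the only length-2 path is David–Quinn–Bao. So there is exactly 1 shortest path.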